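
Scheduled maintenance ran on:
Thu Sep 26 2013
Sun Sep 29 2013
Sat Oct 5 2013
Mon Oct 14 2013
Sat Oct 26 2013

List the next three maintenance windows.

Sun Nov 10 2013, Thu Nov 28 2013, Thu Dec 19 2013

Gaps: 3, 6, 9, 12 days — each gap is 3 larger than the previous one.
Next gap: 15 days. Sat Oct 26 2013 + 15 days = Sun Nov 10 2013.
Next gap: 18 days. Sun Nov 10 2013 + 18 days = Thu Nov 28 2013.
Next gap: 21 days. Thu Nov 28 2013 + 21 days = Thu Dec 19 2013.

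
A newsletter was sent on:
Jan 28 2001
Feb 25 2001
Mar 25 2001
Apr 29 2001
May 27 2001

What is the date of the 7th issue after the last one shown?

Dec 30 2001

All Sundays; the gaps (28, 28, 35, 28) vary with month length.
This is the last Sunday of each month.
June 2001 ends with Sunday Jun 24 2001.
July 2001 ends with Sunday Jul 29 2001.
August 2001 ends with Sunday Aug 26 2001.
Last Sunday of September 2001: Sep 30 2001.
Last Sunday of October 2001: Oct 28 2001.
Last Sunday of November 2001: Nov 25 2001.
December 2001 ends with Sunday Dec 30 2001.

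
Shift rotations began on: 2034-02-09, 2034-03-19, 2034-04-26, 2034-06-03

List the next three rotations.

Every event comes 38 days after the last (38, 38, 38).
2034-06-03 + 38 days = 2034-07-11.
2034-07-11 + 38 days = 2034-08-18.
2034-08-18 + 38 days = 2034-09-25.

2034-07-11, 2034-08-18, 2034-09-25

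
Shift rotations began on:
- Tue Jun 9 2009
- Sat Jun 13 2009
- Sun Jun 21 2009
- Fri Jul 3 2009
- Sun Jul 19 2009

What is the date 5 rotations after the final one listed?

The spacing grows by 4 each time: 4, 8, 12, 16 days.
Next gap: 20 days. Sun Jul 19 2009 + 20 days = Sat Aug 8 2009.
Next gap: 24 days. Sat Aug 8 2009 + 24 days = Tue Sep 1 2009.
Next gap: 28 days. Tue Sep 1 2009 + 28 days = Tue Sep 29 2009.
Next gap: 32 days. Tue Sep 29 2009 + 32 days = Sat Oct 31 2009.
Next gap: 36 days. Sat Oct 31 2009 + 36 days = Sun Dec 6 2009.

Sun Dec 6 2009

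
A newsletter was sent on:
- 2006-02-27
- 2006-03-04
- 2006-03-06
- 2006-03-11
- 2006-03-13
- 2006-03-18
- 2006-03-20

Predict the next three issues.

2006-03-25, 2006-03-27, 2006-04-01

Gaps: 5, 2, 5, 2, 5, 2 days — not constant, but cyclic with period 2.
The events fall on every Monday and Saturday.
The following Saturday is 2006-03-25.
Next Monday: 2006-03-27.
The following Saturday is 2006-04-01.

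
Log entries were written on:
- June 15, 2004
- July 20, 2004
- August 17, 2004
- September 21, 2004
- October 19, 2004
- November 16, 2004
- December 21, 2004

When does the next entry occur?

January 18, 2005

All dates are Tuesdays, 35, 28, 35, 28, 28, 35 days apart.
Specifically, the 3rd Tuesday of each month.
3rd Tuesday of January 2005: January 18, 2005.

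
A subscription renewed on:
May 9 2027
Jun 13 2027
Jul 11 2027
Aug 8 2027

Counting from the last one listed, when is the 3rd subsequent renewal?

Nov 14 2027

These are Sundays at 28- or 35-day spacing (35, 28, 28).
The pattern: 2nd Sunday of the month.
2nd Sunday of September 2027: Sep 12 2027.
2nd Sunday of October 2027: Oct 10 2027.
November 2027 — 2nd Sunday is Nov 14 2027.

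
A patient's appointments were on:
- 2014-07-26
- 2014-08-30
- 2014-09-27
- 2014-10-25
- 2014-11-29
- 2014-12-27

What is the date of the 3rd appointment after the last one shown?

2015-03-28

All Saturdays; the gaps (35, 28, 28, 35, 28) vary with month length.
This is the last Saturday of each month.
Last Saturday of January 2015: 2015-01-31.
Last Saturday of February 2015: 2015-02-28.
March 2015 ends with Saturday 2015-03-28.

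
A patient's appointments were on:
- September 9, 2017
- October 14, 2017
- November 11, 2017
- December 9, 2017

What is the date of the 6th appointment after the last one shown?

These are Saturdays at 28- or 35-day spacing (35, 28, 28).
The pattern: 2nd Saturday of the month.
2nd Saturday of January 2018: January 13, 2018.
February 2018 — 2nd Saturday is February 10, 2018.
March 2018 — 2nd Saturday is March 10, 2018.
2nd Saturday of April 2018: April 14, 2018.
2nd Saturday of May 2018: May 12, 2018.
June 2018 — 2nd Saturday is June 9, 2018.

June 9, 2018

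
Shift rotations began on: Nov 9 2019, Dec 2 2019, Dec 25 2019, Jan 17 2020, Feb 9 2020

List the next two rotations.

Mar 3 2020, Mar 26 2020

Gaps between consecutive events: 23, 23, 23, 23 days — a constant 23-day interval.
Feb 9 2020 + 23 days = Mar 3 2020.
Mar 3 2020 + 23 days = Mar 26 2020.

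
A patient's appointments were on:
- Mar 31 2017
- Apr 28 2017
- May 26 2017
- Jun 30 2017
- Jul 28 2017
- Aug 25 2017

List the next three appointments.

Sep 29 2017, Oct 27 2017, Nov 24 2017

Every date is a Friday; gaps 28, 28, 35, 28, 28 days.
Each is the last Friday of its month (at least one falls on the 29th or later, ruling out '4th Friday').
September 2017 ends with Friday Sep 29 2017.
Last Friday of October 2017: Oct 27 2017.
Last Friday of November 2017: Nov 24 2017.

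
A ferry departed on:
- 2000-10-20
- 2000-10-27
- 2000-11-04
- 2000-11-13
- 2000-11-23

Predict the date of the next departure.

2000-12-04

Gaps: 7, 8, 9, 10 days — each gap is 1 larger than the previous one.
Next gap: 11 days. 2000-11-23 + 11 days = 2000-12-04.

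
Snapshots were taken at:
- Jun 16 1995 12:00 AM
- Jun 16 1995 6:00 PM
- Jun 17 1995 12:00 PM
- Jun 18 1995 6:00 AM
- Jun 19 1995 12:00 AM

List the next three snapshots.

Jun 19 1995 6:00 PM, Jun 20 1995 12:00 PM, Jun 21 1995 6:00 AM

The interval is a steady 18 hours (18, 18, 18, 18).
Jun 19 1995 12:00 AM + 18 h = Jun 19 1995 6:00 PM.
Jun 19 1995 6:00 PM + 18 h = Jun 20 1995 12:00 PM.
Jun 20 1995 12:00 PM + 18 h = Jun 21 1995 6:00 AM.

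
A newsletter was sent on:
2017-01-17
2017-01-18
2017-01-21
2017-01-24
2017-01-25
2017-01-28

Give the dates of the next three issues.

2017-01-31, 2017-02-01, 2017-02-04

The gap pattern 1, 3, 3, 1, 3 repeats every 3 events.
These are the Tuesdays, Wednesdays and Saturdays of each week.
Next Tuesday: 2017-01-31.
Next Wednesday: 2017-02-01.
Next Saturday: 2017-02-04.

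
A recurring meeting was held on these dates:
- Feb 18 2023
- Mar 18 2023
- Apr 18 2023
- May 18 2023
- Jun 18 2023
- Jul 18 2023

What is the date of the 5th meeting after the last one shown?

Dec 18 2023

Each date is the 18th; the gaps (28, 31, 30, 31, 30) track the month lengths.
The rule is the 18th of each month.
Next: August 2023 → Aug 18 2023.
Next: September 2023 → Sep 18 2023.
October 2023: Oct 18 2023.
Next: November 2023 → Nov 18 2023.
Next: December 2023 → Dec 18 2023.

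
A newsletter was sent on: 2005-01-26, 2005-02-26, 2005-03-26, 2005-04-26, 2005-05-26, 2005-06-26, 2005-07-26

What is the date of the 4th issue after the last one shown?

2005-11-26

Gaps: 31, 28, 31, 30, 31, 30 days — not constant. Every event is on the 26th of the month.
Pattern: the 26th of each month.
Next: August 2005 → 2005-08-26.
Next: September 2005 → 2005-09-26.
October 2005: 2005-10-26.
Next: November 2005 → 2005-11-26.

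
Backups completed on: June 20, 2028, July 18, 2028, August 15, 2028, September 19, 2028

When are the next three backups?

All dates are Tuesdays, 28, 28, 35 days apart.
Specifically, the 3rd Tuesday of each month.
3rd Tuesday of October 2028: October 17, 2028.
November 2028 — 3rd Tuesday is November 21, 2028.
December 2028 — 3rd Tuesday is December 19, 2028.

October 17, 2028; November 21, 2028; December 19, 2028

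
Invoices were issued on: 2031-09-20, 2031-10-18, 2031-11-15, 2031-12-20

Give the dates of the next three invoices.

All dates are Saturdays, 28, 28, 35 days apart.
Specifically, the 3rd Saturday of each month.
January 2032 — 3rd Saturday is 2032-01-17.
3rd Saturday of February 2032: 2032-02-21.
March 2032 — 3rd Saturday is 2032-03-20.

2032-01-17, 2032-02-21, 2032-03-20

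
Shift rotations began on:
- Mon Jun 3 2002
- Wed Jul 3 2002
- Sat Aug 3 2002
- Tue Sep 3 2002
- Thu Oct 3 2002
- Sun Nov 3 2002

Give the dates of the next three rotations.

Tue Dec 3 2002, Fri Jan 3 2003, Mon Feb 3 2003

Gaps: 30, 31, 31, 30, 31 days — not constant. Every event is on the 3rd of the month.
Pattern: the 3rd of each month.
December 2002: Tue Dec 3 2002.
Next: January 2003 → Fri Jan 3 2003.
Next: February 2003 → Mon Feb 3 2003.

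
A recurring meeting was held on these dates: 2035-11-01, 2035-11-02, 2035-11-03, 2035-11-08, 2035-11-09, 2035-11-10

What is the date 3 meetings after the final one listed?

Gaps: 1, 1, 5, 1, 1 days — not constant, but cyclic with period 3.
The events fall on every Thursday, Friday and Saturday.
The following Thursday is 2035-11-15.
The following Friday is 2035-11-16.
The following Saturday is 2035-11-17.

2035-11-17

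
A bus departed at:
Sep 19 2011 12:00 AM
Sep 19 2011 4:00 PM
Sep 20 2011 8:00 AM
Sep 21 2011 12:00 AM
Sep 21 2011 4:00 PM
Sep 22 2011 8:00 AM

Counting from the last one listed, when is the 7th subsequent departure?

The interval is a steady 16 hours (16, 16, 16, 16, 16).
Sep 22 2011 8:00 AM + 16 h = Sep 23 2011 12:00 AM.
Sep 23 2011 12:00 AM + 16 h = Sep 23 2011 4:00 PM.
Sep 23 2011 4:00 PM + 16 h = Sep 24 2011 8:00 AM.
Sep 24 2011 8:00 AM + 16 h = Sep 25 2011 12:00 AM.
Sep 25 2011 12:00 AM + 16 h = Sep 25 2011 4:00 PM.
Sep 25 2011 4:00 PM + 16 h = Sep 26 2011 8:00 AM.
Sep 26 2011 8:00 AM + 16 h = Sep 27 2011 12:00 AM.

Sep 27 2011 12:00 AM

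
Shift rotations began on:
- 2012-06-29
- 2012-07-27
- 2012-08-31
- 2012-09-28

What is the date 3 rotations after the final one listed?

These are Fridays with 28, 35, 28-day gaps.
Each is the final Friday of its month — 2012-06-29 is past the 28th, so '4th Friday' doesn't fit.
Last Friday of October 2012: 2012-10-26.
Last Friday of November 2012: 2012-11-30.
December 2012 ends with Friday 2012-12-28.

2012-12-28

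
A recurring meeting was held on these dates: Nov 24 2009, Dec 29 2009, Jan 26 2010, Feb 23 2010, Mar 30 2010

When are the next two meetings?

Every date is a Tuesday; gaps 35, 28, 28, 35 days.
Each is the last Tuesday of its month (at least one falls on the 29th or later, ruling out '4th Tuesday').
Last Tuesday of April 2010: Apr 27 2010.
May 2010 ends with Tuesday May 25 2010.

Apr 27 2010, May 25 2010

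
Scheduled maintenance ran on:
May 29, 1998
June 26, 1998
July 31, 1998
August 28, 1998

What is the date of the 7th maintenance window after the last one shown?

These are Fridays with 28, 35, 28-day gaps.
Each is the final Friday of its month — May 29, 1998 is past the 28th, so '4th Friday' doesn't fit.
September 1998 ends with Friday September 25, 1998.
October 1998 ends with Friday October 30, 1998.
November 1998 ends with Friday November 27, 1998.
December 1998 ends with Friday December 25, 1998.
January 1999 ends with Friday January 29, 1999.
February 1999 ends with Friday February 26, 1999.
Last Friday of March 1999: March 26, 1999.

March 26, 1999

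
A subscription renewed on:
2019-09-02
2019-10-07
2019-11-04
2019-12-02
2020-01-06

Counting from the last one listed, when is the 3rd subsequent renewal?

All dates are Mondays, 35, 28, 28, 35 days apart.
Specifically, the 1st Monday of each month.
1st Monday of February 2020: 2020-02-03.
March 2020 — 1st Monday is 2020-03-02.
April 2020 — 1st Monday is 2020-04-06.

2020-04-06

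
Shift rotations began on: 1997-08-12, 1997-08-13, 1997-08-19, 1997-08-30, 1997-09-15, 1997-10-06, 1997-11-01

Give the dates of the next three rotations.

1997-12-02, 1998-01-07, 1998-02-17

Gaps: 1, 6, 11, 16, 21, 26 days — each gap is 5 larger than the previous one.
Next gap: 31 days. 1997-11-01 + 31 days = 1997-12-02.
Next gap: 36 days. 1997-12-02 + 36 days = 1998-01-07.
Next gap: 41 days. 1998-01-07 + 41 days = 1998-02-17.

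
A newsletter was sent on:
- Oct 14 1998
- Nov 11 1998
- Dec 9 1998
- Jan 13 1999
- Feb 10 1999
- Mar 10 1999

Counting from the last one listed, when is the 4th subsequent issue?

Gaps: 28, 28, 35, 28, 28 days — a mix of 28 and 35. Every date is a Wednesday.
Each is the 2nd Wednesday of its month.
2nd Wednesday of April 1999: Apr 14 1999.
May 1999 — 2nd Wednesday is May 12 1999.
2nd Wednesday of June 1999: Jun 9 1999.
July 1999 — 2nd Wednesday is Jul 14 1999.

Jul 14 1999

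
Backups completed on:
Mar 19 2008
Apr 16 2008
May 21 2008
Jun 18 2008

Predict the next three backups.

All dates are Wednesdays, 28, 35, 28 days apart.
Specifically, the 3rd Wednesday of each month.
July 2008 — 3rd Wednesday is Jul 16 2008.
3rd Wednesday of August 2008: Aug 20 2008.
September 2008 — 3rd Wednesday is Sep 17 2008.

Jul 16 2008, Aug 20 2008, Sep 17 2008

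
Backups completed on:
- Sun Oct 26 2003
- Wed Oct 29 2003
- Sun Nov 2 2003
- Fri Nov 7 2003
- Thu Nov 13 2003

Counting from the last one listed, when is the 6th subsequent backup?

The spacing grows by 1 each time: 3, 4, 5, 6 days.
Next gap: 7 days. Thu Nov 13 2003 + 7 days = Thu Nov 20 2003.
Next gap: 8 days. Thu Nov 20 2003 + 8 days = Fri Nov 28 2003.
Next gap: 9 days. Fri Nov 28 2003 + 9 days = Sun Dec 7 2003.
Next gap: 10 days. Sun Dec 7 2003 + 10 days = Wed Dec 17 2003.
Next gap: 11 days. Wed Dec 17 2003 + 11 days = Sun Dec 28 2003.
Next gap: 12 days. Sun Dec 28 2003 + 12 days = Fri Jan 9 2004.

Fri Jan 9 2004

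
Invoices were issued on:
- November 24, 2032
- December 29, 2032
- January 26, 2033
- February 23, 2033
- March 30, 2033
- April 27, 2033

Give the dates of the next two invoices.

May 25, 2033; June 29, 2033

All Wednesdays; the gaps (35, 28, 28, 35, 28) vary with month length.
This is the last Wednesday of each month.
May 2033 ends with Wednesday May 25, 2033.
Last Wednesday of June 2033: June 29, 2033.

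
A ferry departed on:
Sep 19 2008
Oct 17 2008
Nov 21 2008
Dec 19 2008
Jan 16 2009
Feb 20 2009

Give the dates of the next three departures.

Mar 20 2009, Apr 17 2009, May 15 2009

All dates are Fridays, 28, 35, 28, 28, 35 days apart.
Specifically, the 3rd Friday of each month.
March 2009 — 3rd Friday is Mar 20 2009.
3rd Friday of April 2009: Apr 17 2009.
May 2009 — 3rd Friday is May 15 2009.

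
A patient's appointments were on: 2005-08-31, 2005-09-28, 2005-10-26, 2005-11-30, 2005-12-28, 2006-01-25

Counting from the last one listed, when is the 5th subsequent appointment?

2006-06-28

All Wednesdays; the gaps (28, 28, 35, 28, 28) vary with month length.
This is the last Wednesday of each month.
Last Wednesday of February 2006: 2006-02-22.
March 2006 ends with Wednesday 2006-03-29.
April 2006 ends with Wednesday 2006-04-26.
May 2006 ends with Wednesday 2006-05-31.
June 2006 ends with Wednesday 2006-06-28.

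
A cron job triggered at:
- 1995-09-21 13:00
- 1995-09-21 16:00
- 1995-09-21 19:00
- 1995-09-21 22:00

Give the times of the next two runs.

Gaps: 3, 3, 3 hours — each event is 3 hours after the previous one.
1995-09-21 22:00 + 3 h = 1995-09-22 01:00.
1995-09-22 01:00 + 3 h = 1995-09-22 04:00.

1995-09-22 01:00, 1995-09-22 04:00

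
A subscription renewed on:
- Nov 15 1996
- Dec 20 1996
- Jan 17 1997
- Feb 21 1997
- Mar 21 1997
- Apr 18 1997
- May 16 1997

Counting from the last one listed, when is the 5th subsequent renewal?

Gaps: 35, 28, 35, 28, 28, 28 days — a mix of 28 and 35. Every date is a Friday.
Each is the 3rd Friday of its month.
June 1997 — 3rd Friday is Jun 20 1997.
July 1997 — 3rd Friday is Jul 18 1997.
3rd Friday of August 1997: Aug 15 1997.
September 1997 — 3rd Friday is Sep 19 1997.
October 1997 — 3rd Friday is Oct 17 1997.

Oct 17 1997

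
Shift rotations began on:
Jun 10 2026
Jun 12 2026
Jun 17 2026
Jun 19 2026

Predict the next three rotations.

Every event lands on a Wednesday or Friday (gaps cycle 2, 5, 2).
So the schedule is: every Wednesday and Friday.
The following Wednesday is Jun 24 2026.
Next Friday: Jun 26 2026.
The following Wednesday is Jul 1 2026.

Jun 24 2026, Jun 26 2026, Jul 1 2026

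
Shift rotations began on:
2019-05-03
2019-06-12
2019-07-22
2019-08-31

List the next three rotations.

2019-10-10, 2019-11-19, 2019-12-29

The spacing is 40, 40, 40 days — always 40 days.
2019-08-31 + 40 days = 2019-10-10.
2019-10-10 + 40 days = 2019-11-19.
2019-11-19 + 40 days = 2019-12-29.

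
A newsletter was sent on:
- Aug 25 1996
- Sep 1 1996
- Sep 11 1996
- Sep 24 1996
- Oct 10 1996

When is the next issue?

The spacing grows by 3 each time: 7, 10, 13, 16 days.
Next gap: 19 days. Oct 10 1996 + 19 days = Oct 29 1996.

Oct 29 1996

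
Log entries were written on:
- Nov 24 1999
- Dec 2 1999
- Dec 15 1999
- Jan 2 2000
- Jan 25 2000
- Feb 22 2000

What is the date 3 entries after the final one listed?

Gaps: 8, 13, 18, 23, 28 days — each gap is 5 larger than the previous one.
Next gap: 33 days. Feb 22 2000 + 33 days = Mar 26 2000.
Next gap: 38 days. Mar 26 2000 + 38 days = May 3 2000.
Next gap: 43 days. May 3 2000 + 43 days = Jun 15 2000.

Jun 15 2000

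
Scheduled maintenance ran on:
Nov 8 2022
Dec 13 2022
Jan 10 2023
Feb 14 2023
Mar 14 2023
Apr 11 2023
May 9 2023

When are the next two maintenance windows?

All dates are Tuesdays, 35, 28, 35, 28, 28, 28 days apart.
Specifically, the 2nd Tuesday of each month.
June 2023 — 2nd Tuesday is Jun 13 2023.
July 2023 — 2nd Tuesday is Jul 11 2023.

Jun 13 2023, Jul 11 2023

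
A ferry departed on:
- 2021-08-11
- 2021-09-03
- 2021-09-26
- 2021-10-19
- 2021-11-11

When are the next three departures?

Gaps between consecutive events: 23, 23, 23, 23 days — a constant 23-day interval.
2021-11-11 + 23 days = 2021-12-04.
2021-12-04 + 23 days = 2021-12-27.
2021-12-27 + 23 days = 2022-01-19.

2021-12-04, 2021-12-27, 2022-01-19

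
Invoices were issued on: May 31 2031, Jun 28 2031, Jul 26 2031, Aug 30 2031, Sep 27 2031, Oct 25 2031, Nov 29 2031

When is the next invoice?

Dec 27 2031

Every date is a Saturday; gaps 28, 28, 35, 28, 28, 35 days.
Each is the last Saturday of its month (at least one falls on the 29th or later, ruling out '4th Saturday').
Last Saturday of December 2031: Dec 27 2031.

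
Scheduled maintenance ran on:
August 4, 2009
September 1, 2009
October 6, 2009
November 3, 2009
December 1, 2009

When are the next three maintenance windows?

All dates are Tuesdays, 28, 35, 28, 28 days apart.
Specifically, the 1st Tuesday of each month.
1st Tuesday of January 2010: January 5, 2010.
February 2010 — 1st Tuesday is February 2, 2010.
1st Tuesday of March 2010: March 2, 2010.

January 5, 2010; February 2, 2010; March 2, 2010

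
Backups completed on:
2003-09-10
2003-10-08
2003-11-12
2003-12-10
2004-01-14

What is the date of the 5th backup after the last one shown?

2004-06-09

All dates are Wednesdays, 28, 35, 28, 35 days apart.
Specifically, the 2nd Wednesday of each month.
February 2004 — 2nd Wednesday is 2004-02-11.
March 2004 — 2nd Wednesday is 2004-03-10.
April 2004 — 2nd Wednesday is 2004-04-14.
2nd Wednesday of May 2004: 2004-05-12.
2nd Wednesday of June 2004: 2004-06-09.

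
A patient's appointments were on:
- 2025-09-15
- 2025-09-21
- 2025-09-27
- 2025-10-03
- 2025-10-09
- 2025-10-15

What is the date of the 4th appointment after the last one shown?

2025-11-08

Gaps between consecutive events: 6, 6, 6, 6, 6 days — a constant 6-day interval.
2025-10-15 + 6 days = 2025-10-21.
2025-10-21 + 6 days = 2025-10-27.
2025-10-27 + 6 days = 2025-11-02.
2025-11-02 + 6 days = 2025-11-08.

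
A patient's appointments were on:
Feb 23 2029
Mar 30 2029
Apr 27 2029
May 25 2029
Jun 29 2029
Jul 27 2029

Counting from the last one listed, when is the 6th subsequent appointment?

All Fridays; the gaps (35, 28, 28, 35, 28) vary with month length.
This is the last Friday of each month.
August 2029 ends with Friday Aug 31 2029.
September 2029 ends with Friday Sep 28 2029.
Last Friday of October 2029: Oct 26 2029.
November 2029 ends with Friday Nov 30 2029.
December 2029 ends with Friday Dec 28 2029.
January 2030 ends with Friday Jan 25 2030.

Jan 25 2030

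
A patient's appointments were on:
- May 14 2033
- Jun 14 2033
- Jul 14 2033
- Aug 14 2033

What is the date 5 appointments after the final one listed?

Each date is the 14th; the gaps (31, 30, 31) track the month lengths.
The rule is the 14th of each month.
Next: September 2033 → Sep 14 2033.
Next: October 2033 → Oct 14 2033.
November 2033: Nov 14 2033.
Next: December 2033 → Dec 14 2033.
January 2034: Jan 14 2034.

Jan 14 2034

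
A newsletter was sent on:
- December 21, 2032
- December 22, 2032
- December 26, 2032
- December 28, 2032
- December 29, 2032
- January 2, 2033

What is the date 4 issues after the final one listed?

The gap pattern 1, 4, 2, 1, 4 repeats every 3 events.
These are the Tuesdays, Wednesdays and Sundays of each week.
The following Tuesday is January 4, 2033.
The following Wednesday is January 5, 2033.
Next Sunday: January 9, 2033.
The following Tuesday is January 11, 2033.

January 11, 2033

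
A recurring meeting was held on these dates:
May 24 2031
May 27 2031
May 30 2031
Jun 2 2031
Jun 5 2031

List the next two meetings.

Jun 8 2031, Jun 11 2031

The spacing is 3, 3, 3, 3 days — always 3 days.
Jun 5 2031 + 3 days = Jun 8 2031.
Jun 8 2031 + 3 days = Jun 11 2031.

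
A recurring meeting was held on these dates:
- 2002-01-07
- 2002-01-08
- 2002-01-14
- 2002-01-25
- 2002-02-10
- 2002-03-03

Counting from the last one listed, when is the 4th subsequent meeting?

2002-07-15

Gaps: 1, 6, 11, 16, 21 days — each gap is 5 larger than the previous one.
Next gap: 26 days. 2002-03-03 + 26 days = 2002-03-29.
Next gap: 31 days. 2002-03-29 + 31 days = 2002-04-29.
Next gap: 36 days. 2002-04-29 + 36 days = 2002-06-04.
Next gap: 41 days. 2002-06-04 + 41 days = 2002-07-15.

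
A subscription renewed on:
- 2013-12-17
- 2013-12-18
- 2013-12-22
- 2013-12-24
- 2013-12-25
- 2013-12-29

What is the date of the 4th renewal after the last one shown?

2014-01-07

Every event lands on a Tuesday or Wednesday or Sunday (gaps cycle 1, 4, 2, 1, 4).
So the schedule is: every Tuesday, Wednesday and Sunday.
The following Tuesday is 2013-12-31.
Next Wednesday: 2014-01-01.
The following Sunday is 2014-01-05.
Next Tuesday: 2014-01-07.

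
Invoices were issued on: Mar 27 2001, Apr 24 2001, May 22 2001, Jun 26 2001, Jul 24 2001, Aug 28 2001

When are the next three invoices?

These are Tuesdays at 28- or 35-day spacing (28, 28, 35, 28, 35).
The pattern: 4th Tuesday of the month.
September 2001 — 4th Tuesday is Sep 25 2001.
4th Tuesday of October 2001: Oct 23 2001.
4th Tuesday of November 2001: Nov 27 2001.

Sep 25 2001, Oct 23 2001, Nov 27 2001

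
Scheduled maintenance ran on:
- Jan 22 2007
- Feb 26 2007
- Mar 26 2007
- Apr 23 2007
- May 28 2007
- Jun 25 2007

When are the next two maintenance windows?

Gaps: 35, 28, 28, 35, 28 days — a mix of 28 and 35. Every date is a Monday.
Each is the 4th Monday of its month.
July 2007 — 4th Monday is Jul 23 2007.
4th Monday of August 2007: Aug 27 2007.

Jul 23 2007, Aug 27 2007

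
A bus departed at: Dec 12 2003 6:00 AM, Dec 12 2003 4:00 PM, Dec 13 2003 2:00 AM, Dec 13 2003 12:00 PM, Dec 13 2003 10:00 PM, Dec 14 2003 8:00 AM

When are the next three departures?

Dec 14 2003 6:00 PM, Dec 15 2003 4:00 AM, Dec 15 2003 2:00 PM

Spacing: 10, 10, 10, 10, 10 h — constant 10 h.
Dec 14 2003 8:00 AM + 10 h = Dec 14 2003 6:00 PM.
Dec 14 2003 6:00 PM + 10 h = Dec 15 2003 4:00 AM.
Dec 15 2003 4:00 AM + 10 h = Dec 15 2003 2:00 PM.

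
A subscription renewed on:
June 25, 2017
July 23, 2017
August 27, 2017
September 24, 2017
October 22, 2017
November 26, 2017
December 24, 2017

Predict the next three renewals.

January 28, 2018; February 25, 2018; March 25, 2018

All dates are Sundays, 28, 35, 28, 28, 35, 28 days apart.
Specifically, the 4th Sunday of each month.
4th Sunday of January 2018: January 28, 2018.
February 2018 — 4th Sunday is February 25, 2018.
March 2018 — 4th Sunday is March 25, 2018.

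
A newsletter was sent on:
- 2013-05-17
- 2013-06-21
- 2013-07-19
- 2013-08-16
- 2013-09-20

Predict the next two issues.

2013-10-18, 2013-11-15

All dates are Fridays, 35, 28, 28, 35 days apart.
Specifically, the 3rd Friday of each month.
3rd Friday of October 2013: 2013-10-18.
November 2013 — 3rd Friday is 2013-11-15.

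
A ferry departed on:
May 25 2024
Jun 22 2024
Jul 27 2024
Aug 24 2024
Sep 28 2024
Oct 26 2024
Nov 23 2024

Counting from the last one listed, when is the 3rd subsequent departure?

Feb 22 2025

Gaps: 28, 35, 28, 35, 28, 28 days — a mix of 28 and 35. Every date is a Saturday.
Each is the 4th Saturday of its month.
4th Saturday of December 2024: Dec 28 2024.
January 2025 — 4th Saturday is Jan 25 2025.
4th Saturday of February 2025: Feb 22 2025.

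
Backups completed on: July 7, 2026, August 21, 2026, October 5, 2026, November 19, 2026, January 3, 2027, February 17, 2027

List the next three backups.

The spacing is 45, 45, 45, 45, 45 days — always 45 days.
February 17, 2027 + 45 days = April 3, 2027.
April 3, 2027 + 45 days = May 18, 2027.
May 18, 2027 + 45 days = July 2, 2027.

April 3, 2027; May 18, 2027; July 2, 2027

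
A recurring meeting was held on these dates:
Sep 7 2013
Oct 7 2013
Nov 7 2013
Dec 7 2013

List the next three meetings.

Jan 7 2014, Feb 7 2014, Mar 7 2014

The day-of-month is always 7 (30, 31, 30 days between events).
So this recurs on the 7th of each month.
January 2014: Jan 7 2014.
Next: February 2014 → Feb 7 2014.
Next: March 2014 → Mar 7 2014.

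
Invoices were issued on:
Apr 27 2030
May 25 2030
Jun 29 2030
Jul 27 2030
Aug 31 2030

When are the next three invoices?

Sep 28 2030, Oct 26 2030, Nov 30 2030

Every date is a Saturday; gaps 28, 35, 28, 35 days.
Each is the last Saturday of its month (at least one falls on the 29th or later, ruling out '4th Saturday').
September 2030 ends with Saturday Sep 28 2030.
Last Saturday of October 2030: Oct 26 2030.
November 2030 ends with Saturday Nov 30 2030.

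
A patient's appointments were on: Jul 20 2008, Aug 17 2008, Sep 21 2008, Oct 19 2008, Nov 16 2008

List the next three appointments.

All dates are Sundays, 28, 35, 28, 28 days apart.
Specifically, the 3rd Sunday of each month.
3rd Sunday of December 2008: Dec 21 2008.
January 2009 — 3rd Sunday is Jan 18 2009.
3rd Sunday of February 2009: Feb 15 2009.

Dec 21 2008, Jan 18 2009, Feb 15 2009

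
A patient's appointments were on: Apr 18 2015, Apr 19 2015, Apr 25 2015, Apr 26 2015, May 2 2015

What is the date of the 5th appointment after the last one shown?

May 17 2015

The gap pattern 1, 6, 1, 6 repeats every 2 events.
These are the Saturdays and Sundays of each week.
Next Sunday: May 3 2015.
Next Saturday: May 9 2015.
The following Sunday is May 10 2015.
The following Saturday is May 16 2015.
The following Sunday is May 17 2015.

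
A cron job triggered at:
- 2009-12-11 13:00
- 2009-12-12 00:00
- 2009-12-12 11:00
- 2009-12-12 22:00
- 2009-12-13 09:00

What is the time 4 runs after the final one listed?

Spacing: 11, 11, 11, 11 h — constant 11 h.
2009-12-13 09:00 + 11 h = 2009-12-13 20:00.
2009-12-13 20:00 + 11 h = 2009-12-14 07:00.
2009-12-14 07:00 + 11 h = 2009-12-14 18:00.
2009-12-14 18:00 + 11 h = 2009-12-15 05:00.

2009-12-15 05:00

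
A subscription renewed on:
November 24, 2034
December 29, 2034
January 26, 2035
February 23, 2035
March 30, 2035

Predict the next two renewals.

April 27, 2035; May 25, 2035

All Fridays; the gaps (35, 28, 28, 35) vary with month length.
This is the last Friday of each month.
Last Friday of April 2035: April 27, 2035.
Last Friday of May 2035: May 25, 2035.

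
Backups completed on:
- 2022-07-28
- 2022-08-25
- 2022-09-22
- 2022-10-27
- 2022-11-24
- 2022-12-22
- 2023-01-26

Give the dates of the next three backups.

2023-02-23, 2023-03-23, 2023-04-27

These are Thursdays at 28- or 35-day spacing (28, 28, 35, 28, 28, 35).
The pattern: 4th Thursday of the month.
4th Thursday of February 2023: 2023-02-23.
March 2023 — 4th Thursday is 2023-03-23.
4th Thursday of April 2023: 2023-04-27.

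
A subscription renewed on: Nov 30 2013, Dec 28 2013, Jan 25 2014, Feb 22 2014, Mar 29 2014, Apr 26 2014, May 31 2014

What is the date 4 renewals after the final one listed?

All Saturdays; the gaps (28, 28, 28, 35, 28, 35) vary with month length.
This is the last Saturday of each month.
June 2014 ends with Saturday Jun 28 2014.
July 2014 ends with Saturday Jul 26 2014.
Last Saturday of August 2014: Aug 30 2014.
September 2014 ends with Saturday Sep 27 2014.

Sep 27 2014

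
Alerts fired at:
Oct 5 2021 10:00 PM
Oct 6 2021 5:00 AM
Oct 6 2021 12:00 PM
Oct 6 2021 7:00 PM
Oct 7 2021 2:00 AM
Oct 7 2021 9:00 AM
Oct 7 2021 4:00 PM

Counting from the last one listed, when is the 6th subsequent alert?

Oct 9 2021 10:00 AM

Spacing: 7, 7, 7, 7, 7, 7 h — constant 7 h.
Oct 7 2021 4:00 PM + 7 h = Oct 7 2021 11:00 PM.
Oct 7 2021 11:00 PM + 7 h = Oct 8 2021 6:00 AM.
Oct 8 2021 6:00 AM + 7 h = Oct 8 2021 1:00 PM.
Oct 8 2021 1:00 PM + 7 h = Oct 8 2021 8:00 PM.
Oct 8 2021 8:00 PM + 7 h = Oct 9 2021 3:00 AM.
Oct 9 2021 3:00 AM + 7 h = Oct 9 2021 10:00 AM.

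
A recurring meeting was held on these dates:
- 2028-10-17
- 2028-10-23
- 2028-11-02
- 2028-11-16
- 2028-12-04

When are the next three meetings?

2028-12-26, 2029-01-21, 2029-02-20

The spacing grows by 4 each time: 6, 10, 14, 18 days.
Next gap: 22 days. 2028-12-04 + 22 days = 2028-12-26.
Next gap: 26 days. 2028-12-26 + 26 days = 2029-01-21.
Next gap: 30 days. 2029-01-21 + 30 days = 2029-02-20.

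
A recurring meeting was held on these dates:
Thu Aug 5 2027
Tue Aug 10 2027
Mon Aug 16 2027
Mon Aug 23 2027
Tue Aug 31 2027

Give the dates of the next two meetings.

The spacing grows by 1 each time: 5, 6, 7, 8 days.
Next gap: 9 days. Tue Aug 31 2027 + 9 days = Thu Sep 9 2027.
Next gap: 10 days. Thu Sep 9 2027 + 10 days = Sun Sep 19 2027.

Thu Sep 9 2027, Sun Sep 19 2027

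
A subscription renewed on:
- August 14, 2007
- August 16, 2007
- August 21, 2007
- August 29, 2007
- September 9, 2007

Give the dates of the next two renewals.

Intervals are 2, 5, 8, 11 days — an arithmetic progression with common difference 3.
Next gap: 14 days. September 9, 2007 + 14 days = September 23, 2007.
Next gap: 17 days. September 23, 2007 + 17 days = October 10, 2007.

September 23, 2007; October 10, 2007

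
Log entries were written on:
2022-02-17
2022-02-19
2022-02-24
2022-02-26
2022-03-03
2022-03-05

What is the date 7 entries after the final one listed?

2022-03-31

Gaps: 2, 5, 2, 5, 2 days — not constant, but cyclic with period 2.
The events fall on every Thursday and Saturday.
The following Thursday is 2022-03-10.
The following Saturday is 2022-03-12.
Next Thursday: 2022-03-17.
The following Saturday is 2022-03-19.
Next Thursday: 2022-03-24.
Next Saturday: 2022-03-26.
The following Thursday is 2022-03-31.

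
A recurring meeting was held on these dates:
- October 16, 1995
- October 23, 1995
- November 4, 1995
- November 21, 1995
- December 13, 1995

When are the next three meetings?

January 9, 1996; February 10, 1996; March 18, 1996

The spacing grows by 5 each time: 7, 12, 17, 22 days.
Next gap: 27 days. December 13, 1995 + 27 days = January 9, 1996.
Next gap: 32 days. January 9, 1996 + 32 days = February 10, 1996.
Next gap: 37 days. February 10, 1996 + 37 days = March 18, 1996.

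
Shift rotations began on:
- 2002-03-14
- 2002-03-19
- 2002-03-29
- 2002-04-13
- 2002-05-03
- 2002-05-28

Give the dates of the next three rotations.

Gaps: 5, 10, 15, 20, 25 days — each gap is 5 larger than the previous one.
Next gap: 30 days. 2002-05-28 + 30 days = 2002-06-27.
Next gap: 35 days. 2002-06-27 + 35 days = 2002-08-01.
Next gap: 40 days. 2002-08-01 + 40 days = 2002-09-10.

2002-06-27, 2002-08-01, 2002-09-10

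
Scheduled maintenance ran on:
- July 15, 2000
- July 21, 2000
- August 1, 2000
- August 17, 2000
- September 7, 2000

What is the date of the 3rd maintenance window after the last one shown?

The spacing grows by 5 each time: 6, 11, 16, 21 days.
Next gap: 26 days. September 7, 2000 + 26 days = October 3, 2000.
Next gap: 31 days. October 3, 2000 + 31 days = November 3, 2000.
Next gap: 36 days. November 3, 2000 + 36 days = December 9, 2000.

December 9, 2000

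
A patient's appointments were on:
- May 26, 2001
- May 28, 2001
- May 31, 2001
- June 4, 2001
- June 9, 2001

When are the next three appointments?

June 15, 2001; June 22, 2001; June 30, 2001

Gaps: 2, 3, 4, 5 days — each gap is 1 larger than the previous one.
Next gap: 6 days. June 9, 2001 + 6 days = June 15, 2001.
Next gap: 7 days. June 15, 2001 + 7 days = June 22, 2001.
Next gap: 8 days. June 22, 2001 + 8 days = June 30, 2001.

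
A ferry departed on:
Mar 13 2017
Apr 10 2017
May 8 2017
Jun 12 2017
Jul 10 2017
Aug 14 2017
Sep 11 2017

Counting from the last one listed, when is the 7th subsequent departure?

Apr 9 2018

These are Mondays at 28- or 35-day spacing (28, 28, 35, 28, 35, 28).
The pattern: 2nd Monday of the month.
2nd Monday of October 2017: Oct 9 2017.
November 2017 — 2nd Monday is Nov 13 2017.
December 2017 — 2nd Monday is Dec 11 2017.
2nd Monday of January 2018: Jan 8 2018.
February 2018 — 2nd Monday is Feb 12 2018.
2nd Monday of March 2018: Mar 12 2018.
April 2018 — 2nd Monday is Apr 9 2018.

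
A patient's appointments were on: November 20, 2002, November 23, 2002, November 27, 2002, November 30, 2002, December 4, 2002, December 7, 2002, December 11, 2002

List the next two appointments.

December 14, 2002; December 18, 2002

The gap pattern 3, 4, 3, 4, 3, 4 repeats every 2 events.
These are the Wednesdays and Saturdays of each week.
The following Saturday is December 14, 2002.
Next Wednesday: December 18, 2002.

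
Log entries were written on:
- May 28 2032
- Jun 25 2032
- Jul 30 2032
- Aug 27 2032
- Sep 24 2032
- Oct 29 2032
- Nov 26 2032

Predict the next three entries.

Dec 31 2032, Jan 28 2033, Feb 25 2033

Every date is a Friday; gaps 28, 35, 28, 28, 35, 28 days.
Each is the last Friday of its month (at least one falls on the 29th or later, ruling out '4th Friday').
Last Friday of December 2032: Dec 31 2032.
Last Friday of January 2033: Jan 28 2033.
February 2033 ends with Friday Feb 25 2033.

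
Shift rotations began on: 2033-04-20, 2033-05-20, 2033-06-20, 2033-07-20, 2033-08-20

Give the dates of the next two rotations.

2033-09-20, 2033-10-20

The day-of-month is always 20 (30, 31, 30, 31 days between events).
So this recurs on the 20th of each month.
Next: September 2033 → 2033-09-20.
Next: October 2033 → 2033-10-20.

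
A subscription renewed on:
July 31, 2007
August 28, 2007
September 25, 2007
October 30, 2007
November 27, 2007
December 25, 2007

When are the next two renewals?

January 29, 2008; February 26, 2008

These are Tuesdays with 28, 28, 35, 28, 28-day gaps.
Each is the final Tuesday of its month — July 31, 2007 is past the 28th, so '4th Tuesday' doesn't fit.
Last Tuesday of January 2008: January 29, 2008.
February 2008 ends with Tuesday February 26, 2008.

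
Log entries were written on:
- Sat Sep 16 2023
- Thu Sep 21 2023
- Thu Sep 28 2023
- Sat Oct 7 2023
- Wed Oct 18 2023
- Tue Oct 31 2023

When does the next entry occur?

Intervals are 5, 7, 9, 11, 13 days — an arithmetic progression with common difference 2.
Next gap: 15 days. Tue Oct 31 2023 + 15 days = Wed Nov 15 2023.

Wed Nov 15 2023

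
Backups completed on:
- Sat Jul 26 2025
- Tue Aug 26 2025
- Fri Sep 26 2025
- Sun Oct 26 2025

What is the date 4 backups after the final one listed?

Each date is the 26th; the gaps (31, 31, 30) track the month lengths.
The rule is the 26th of each month.
Next: November 2025 → Wed Nov 26 2025.
December 2025: Fri Dec 26 2025.
January 2026: Mon Jan 26 2026.
February 2026: Thu Feb 26 2026.

Thu Feb 26 2026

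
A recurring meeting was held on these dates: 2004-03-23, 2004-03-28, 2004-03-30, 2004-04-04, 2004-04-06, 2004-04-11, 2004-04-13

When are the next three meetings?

Gaps: 5, 2, 5, 2, 5, 2 days — not constant, but cyclic with period 2.
The events fall on every Tuesday and Sunday.
Next Sunday: 2004-04-18.
Next Tuesday: 2004-04-20.
The following Sunday is 2004-04-25.

2004-04-18, 2004-04-20, 2004-04-25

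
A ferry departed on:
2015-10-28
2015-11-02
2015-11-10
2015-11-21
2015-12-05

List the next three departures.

2015-12-22, 2016-01-11, 2016-02-03

Intervals are 5, 8, 11, 14 days — an arithmetic progression with common difference 3.
Next gap: 17 days. 2015-12-05 + 17 days = 2015-12-22.
Next gap: 20 days. 2015-12-22 + 20 days = 2016-01-11.
Next gap: 23 days. 2016-01-11 + 23 days = 2016-02-03.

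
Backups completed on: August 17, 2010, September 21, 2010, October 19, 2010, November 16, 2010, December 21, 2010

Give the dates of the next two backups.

These are Tuesdays at 28- or 35-day spacing (35, 28, 28, 35).
The pattern: 3rd Tuesday of the month.
3rd Tuesday of January 2011: January 18, 2011.
3rd Tuesday of February 2011: February 15, 2011.

January 18, 2011; February 15, 2011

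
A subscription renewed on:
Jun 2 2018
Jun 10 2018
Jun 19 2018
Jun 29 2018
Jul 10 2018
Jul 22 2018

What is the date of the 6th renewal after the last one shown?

The spacing grows by 1 each time: 8, 9, 10, 11, 12 days.
Next gap: 13 days. Jul 22 2018 + 13 days = Aug 4 2018.
Next gap: 14 days. Aug 4 2018 + 14 days = Aug 18 2018.
Next gap: 15 days. Aug 18 2018 + 15 days = Sep 2 2018.
Next gap: 16 days. Sep 2 2018 + 16 days = Sep 18 2018.
Next gap: 17 days. Sep 18 2018 + 17 days = Oct 5 2018.
Next gap: 18 days. Oct 5 2018 + 18 days = Oct 23 2018.

Oct 23 2018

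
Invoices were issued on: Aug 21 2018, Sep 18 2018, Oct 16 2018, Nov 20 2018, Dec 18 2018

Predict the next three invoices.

Gaps: 28, 28, 35, 28 days — a mix of 28 and 35. Every date is a Tuesday.
Each is the 3rd Tuesday of its month.
3rd Tuesday of January 2019: Jan 15 2019.
3rd Tuesday of February 2019: Feb 19 2019.
March 2019 — 3rd Tuesday is Mar 19 2019.

Jan 15 2019, Feb 19 2019, Mar 19 2019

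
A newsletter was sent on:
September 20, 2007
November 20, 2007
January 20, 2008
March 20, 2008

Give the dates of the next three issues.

The day-of-month is always 20 (61, 61, 60 days between events).
So this recurs on the 20th of every 2 months.
Next: May 2008 → May 20, 2008.
Next: July 2008 → July 20, 2008.
September 2008: September 20, 2008.

May 20, 2008; July 20, 2008; September 20, 2008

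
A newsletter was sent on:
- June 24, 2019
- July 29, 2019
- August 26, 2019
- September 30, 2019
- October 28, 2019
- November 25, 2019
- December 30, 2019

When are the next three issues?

January 27, 2020; February 24, 2020; March 30, 2020

These are Mondays with 35, 28, 35, 28, 28, 35-day gaps.
Each is the final Monday of its month — July 29, 2019 is past the 28th, so '4th Monday' doesn't fit.
Last Monday of January 2020: January 27, 2020.
Last Monday of February 2020: February 24, 2020.
Last Monday of March 2020: March 30, 2020.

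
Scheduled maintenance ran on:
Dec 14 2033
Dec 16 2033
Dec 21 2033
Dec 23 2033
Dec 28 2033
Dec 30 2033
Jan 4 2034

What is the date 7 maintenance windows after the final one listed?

Jan 27 2034

Gaps: 2, 5, 2, 5, 2, 5 days — not constant, but cyclic with period 2.
The events fall on every Wednesday and Friday.
Next Friday: Jan 6 2034.
The following Wednesday is Jan 11 2034.
Next Friday: Jan 13 2034.
Next Wednesday: Jan 18 2034.
Next Friday: Jan 20 2034.
The following Wednesday is Jan 25 2034.
The following Friday is Jan 27 2034.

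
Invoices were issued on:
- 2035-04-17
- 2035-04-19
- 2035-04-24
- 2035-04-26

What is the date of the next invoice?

Gaps: 2, 5, 2 days — not constant, but cyclic with period 2.
The events fall on every Tuesday and Thursday.
Next Tuesday: 2035-05-01.

2035-05-01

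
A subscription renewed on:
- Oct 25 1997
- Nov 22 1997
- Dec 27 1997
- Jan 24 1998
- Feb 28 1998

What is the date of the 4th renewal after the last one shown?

All dates are Saturdays, 28, 35, 28, 35 days apart.
Specifically, the 4th Saturday of each month.
4th Saturday of March 1998: Mar 28 1998.
4th Saturday of April 1998: Apr 25 1998.
4th Saturday of May 1998: May 23 1998.
June 1998 — 4th Saturday is Jun 27 1998.

Jun 27 1998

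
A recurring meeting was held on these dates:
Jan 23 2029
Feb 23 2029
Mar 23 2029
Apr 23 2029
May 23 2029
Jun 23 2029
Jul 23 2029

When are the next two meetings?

Each date is the 23rd; the gaps (31, 28, 31, 30, 31, 30) track the month lengths.
The rule is the 23rd of each month.
August 2029: Aug 23 2029.
Next: September 2029 → Sep 23 2029.

Aug 23 2029, Sep 23 2029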